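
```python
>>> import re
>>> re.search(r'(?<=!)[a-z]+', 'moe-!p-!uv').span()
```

(5, 6)

The `(?=…)`/`(?<=…)` assertion just peeks at neighbouring text; it doesn't advance the match position.
`re.search` tries every starting position until one works.
The match spans [5:6] → 'p'.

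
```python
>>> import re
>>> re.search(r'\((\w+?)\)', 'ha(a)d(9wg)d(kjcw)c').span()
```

(2, 5)

The match spans [2:5] → '(a)'.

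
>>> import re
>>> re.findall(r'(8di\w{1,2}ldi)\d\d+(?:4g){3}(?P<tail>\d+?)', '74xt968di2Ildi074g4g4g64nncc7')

[('8di2Ildi', '6')]

The pattern matches the literal '8di', then 1 to 2 of a word character, then the literal 'ldi' (captured); then a digit, then one or more of a digit, then the literal '4g' repeated 3 times; then one or more of a digit (lazy) (captured as 'tail').
Matches: at [6:23] match '8di2Ildi074g4g4g6', groups = ('8di2Ildi', '6').
2 groups means the one result is a tuple of 2 captured strings — 1 here.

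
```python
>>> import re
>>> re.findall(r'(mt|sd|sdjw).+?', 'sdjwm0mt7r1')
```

['sd', 'mt']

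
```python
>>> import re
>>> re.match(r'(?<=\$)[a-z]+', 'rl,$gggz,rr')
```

`re.match` won't scan ahead — the pattern has to work from the very first character.
Here the string doesn't start with a match, so the call returns None.

None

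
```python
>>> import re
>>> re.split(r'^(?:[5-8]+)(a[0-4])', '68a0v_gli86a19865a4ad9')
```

['', 'a0', 'v_gli86a19865a4ad9']

This matches anchored at the start of the string; then one or more of a character in [5-8] (non-capturing group); then a literal 'a', then a character in [0-4] (captured).
Matches to split on: at [0:4] → '68a0'.
Because the pattern has a capturing group, `split` also inserts each captured text between the pieces.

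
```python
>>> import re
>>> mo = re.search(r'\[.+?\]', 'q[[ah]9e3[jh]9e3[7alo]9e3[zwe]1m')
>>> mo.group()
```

The match spans [1:6] → '[[ah]'.

'[[ah]'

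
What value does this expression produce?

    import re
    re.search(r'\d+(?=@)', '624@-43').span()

The positive lookaround only admits positions where the adjacent text matches; those characters stay outside the span.
`search` walks the string left to right and returns the first match it finds.
The match spans [0:3] → '624'.

(0, 3)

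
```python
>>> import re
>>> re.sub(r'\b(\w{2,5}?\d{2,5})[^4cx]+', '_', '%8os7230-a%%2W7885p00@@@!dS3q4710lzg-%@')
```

This matches a word boundary (`\b`, zero-width); then 2 to 5 of a word character (lazy), then 2 to 5 of a digit (captured); then one or more of any character except [4cx].
Matches: at [1:29] → '8os7230-a%%2W7885p00@@@!dS3q'.
Each match is replaced by '_'.

'%_4710lzg-%@'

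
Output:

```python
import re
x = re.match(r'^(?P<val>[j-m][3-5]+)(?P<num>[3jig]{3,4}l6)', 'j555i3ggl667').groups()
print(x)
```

('j555', 'i3ggl6')

Pattern: anchored at the start of the string; then a character in [j-m], then one or more of a character in [3-5] (captured as 'val'); then 3 to 4 of one of [3jig], then the literal 'l6' (captured as 'num').
`match` is anchored at position 0; if the pattern doesn't fit there, it returns None.
The match spans [0:10] → 'j555i3ggl6'.
Captured: group 1 = 'j555', group 2 = 'i3ggl6'.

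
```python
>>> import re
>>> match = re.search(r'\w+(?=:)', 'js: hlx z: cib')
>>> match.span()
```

(0, 2)

The `(?=…)`/`(?<=…)` assertion just peeks at neighbouring text; it doesn't advance the match position.
The match spans [0:2] → 'js'.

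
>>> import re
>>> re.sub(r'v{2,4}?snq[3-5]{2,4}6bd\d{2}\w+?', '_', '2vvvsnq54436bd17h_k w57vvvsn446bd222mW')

This matches 2 to 4 of a literal 'v' (lazy); then the literal 'snq', then 2 to 4 of a character in [3-5]; then the literal '6bd', then exactly 2 of a digit, then one or more of a word character (lazy).
A non-greedy quantifier consumes as few characters as it can — just enough that the remainder of the pattern still matches from where it stops; whatever follows it matches normally.
Matches: at [1:17] → 'vvvsnq54436bd17h'.
`sub` substitutes '_' at each match site.

'2__k w57vvvsn446bd222mW'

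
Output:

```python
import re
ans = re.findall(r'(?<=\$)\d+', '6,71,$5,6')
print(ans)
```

['5']

The lookaround is zero-width — it requires the adjacent text to match without consuming it, so the asserted text isn't part of the match.
`findall` yields the raw match text (1 of them) because the pattern has no groups.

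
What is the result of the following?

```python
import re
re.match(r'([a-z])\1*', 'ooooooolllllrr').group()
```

'ooooooo'

A backreference is literal: `\1` must see the identical characters the first group matched.
With `match`, the pattern is implicitly anchored at the beginning.
The match spans [0:7] → 'ooooooo'.
Captured: group 1 = 'o'.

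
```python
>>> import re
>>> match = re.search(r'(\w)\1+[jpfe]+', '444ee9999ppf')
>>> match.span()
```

A backreference is literal: `\1` must see the identical characters the first group matched.
`search` walks the string left to right and returns the first match it finds.
The match spans [0:5] → '444ee'.
Captured: group 1 = '4'.

(0, 5)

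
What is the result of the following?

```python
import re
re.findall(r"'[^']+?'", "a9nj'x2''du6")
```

`findall` yields the raw match text (1 of them) because the pattern has no groups.

["'x2'"]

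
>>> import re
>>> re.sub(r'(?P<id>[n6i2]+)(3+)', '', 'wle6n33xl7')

'wlexl7'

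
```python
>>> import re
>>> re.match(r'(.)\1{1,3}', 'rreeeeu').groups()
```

('r',)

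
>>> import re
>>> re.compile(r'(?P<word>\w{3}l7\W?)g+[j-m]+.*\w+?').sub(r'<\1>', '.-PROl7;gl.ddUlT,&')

'.-<PROl7;>,&'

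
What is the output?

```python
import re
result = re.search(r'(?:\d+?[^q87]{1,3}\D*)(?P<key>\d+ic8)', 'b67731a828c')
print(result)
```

This matches one or more of a digit (lazy), then 1 to 3 of any character except [q87], then zero or more of a non-digit (non-capturing group); then one or more of a digit, then the literal 'ic8' (captured as 'key').
`re.search` tries every starting position until one works.
Here the pattern never matches, so the call returns None.

None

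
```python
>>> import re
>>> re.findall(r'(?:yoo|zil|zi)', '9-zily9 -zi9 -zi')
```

Alternation tries branches left to right and keeps the first one that lets the overall match succeed at that position.
Matches: at [2:5] → 'zil'; at [9:11] → 'zi'; at [14:16] → 'zi'.
No capturing groups, so `findall` returns the 3 full match strings.

['zil', 'zi', 'zi']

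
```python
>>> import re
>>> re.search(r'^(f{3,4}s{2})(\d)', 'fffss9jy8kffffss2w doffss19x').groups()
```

('fffss', '9')

The match spans [0:6] → 'fffss9'.
Captured: group 1 = 'fffss', group 2 = '9'.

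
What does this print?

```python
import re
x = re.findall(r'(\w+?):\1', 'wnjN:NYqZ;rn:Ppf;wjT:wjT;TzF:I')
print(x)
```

The backreference `\1` re-matches whatever the first group consumed, character for character.
One capturing group, so `findall` returns just the captured substring from each match — 2 in all.

['N', 'wjT']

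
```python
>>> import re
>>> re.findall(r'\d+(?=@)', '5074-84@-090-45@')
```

['84', '45']

The positive lookaround only admits positions where the adjacent text matches; those characters stay outside the span.
Since nothing is captured, `findall` lists the 2 matched substrings directly.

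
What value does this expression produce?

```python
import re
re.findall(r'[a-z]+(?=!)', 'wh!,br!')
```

['wh', 'br']

The lookaround is zero-width — it requires the adjacent text to match without consuming it, so the asserted text isn't part of the match.
No capturing groups, so `findall` returns the 2 full match strings.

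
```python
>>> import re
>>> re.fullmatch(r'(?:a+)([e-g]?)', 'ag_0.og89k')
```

None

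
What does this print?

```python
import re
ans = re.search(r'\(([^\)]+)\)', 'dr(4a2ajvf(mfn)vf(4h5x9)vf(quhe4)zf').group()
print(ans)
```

(4a2ajvf(mfn)

The match spans [2:15] → '(4a2ajvf(mfn)'.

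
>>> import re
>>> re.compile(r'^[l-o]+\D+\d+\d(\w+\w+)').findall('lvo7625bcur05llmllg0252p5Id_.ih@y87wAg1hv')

['bcur05llmllg0252p5Id_']

One capturing group, so `findall` returns just the captured substring from the one match — 1 in all.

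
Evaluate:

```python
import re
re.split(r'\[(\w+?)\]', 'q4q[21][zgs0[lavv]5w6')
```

['q4q', '21', '[zgs0', 'lavv', '5w6']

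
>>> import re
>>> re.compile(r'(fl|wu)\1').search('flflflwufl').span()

After group 1 captures some text, `\1` only succeeds where that same text appears again.
`re.search` tries every starting position until one works.
The match spans [0:4] → 'flfl'.
Captured: group 1 = 'fl'.

(0, 4)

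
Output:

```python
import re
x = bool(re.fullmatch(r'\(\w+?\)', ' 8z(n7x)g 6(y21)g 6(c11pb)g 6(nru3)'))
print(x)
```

For `fullmatch`, every character of the input must be accounted for by the pattern.
Here the pattern can't cover the whole string, so the call returns None, and `bool(None)` is False.

False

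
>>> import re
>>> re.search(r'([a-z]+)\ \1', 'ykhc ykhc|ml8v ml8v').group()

'ykhc ykhc'

After group 1 captures some text, `\1` only succeeds where that same text appears again.
The match spans [0:9] → 'ykhc ykhc'.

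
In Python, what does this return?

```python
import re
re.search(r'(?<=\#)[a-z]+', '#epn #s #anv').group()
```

The `(?=…)`/`(?<=…)` assertion just peeks at neighbouring text; it doesn't advance the match position.
The match spans [1:4] → 'epn'.

'epn'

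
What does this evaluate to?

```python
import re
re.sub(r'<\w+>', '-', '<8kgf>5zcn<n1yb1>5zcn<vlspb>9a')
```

'-5zcn-5zcn-9a'

Matches: at [0:6] → '<8kgf>'; at [10:17] → '<n1yb1>'; at [21:28] → '<vlspb>'.
Each match is replaced by '-'.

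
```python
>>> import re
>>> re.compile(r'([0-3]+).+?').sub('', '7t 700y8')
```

'7t 78'

Pattern: one or more of a character in [0-3] (captured); then one or more of any character (lazy).
A non-greedy quantifier consumes as few characters as it can — just enough that the remainder of the pattern still matches from where it stops; whatever follows it matches normally.
Matches: at [4:7] → '00y'.
Every occurrence is swapped for ''.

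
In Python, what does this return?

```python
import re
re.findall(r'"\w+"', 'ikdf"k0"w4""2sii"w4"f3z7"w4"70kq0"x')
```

['"k0"', '"2sii"', '"f3z7"', '"70kq0"']

`findall` yields the raw match text (4 of them) because the pattern has no groups.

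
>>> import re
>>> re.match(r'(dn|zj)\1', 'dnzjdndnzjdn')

`\1` has to match the exact text group 1 already captured.
`re.match` only tries the pattern at the start of the string.
Here the pattern fails at index 0, so the call returns None.

None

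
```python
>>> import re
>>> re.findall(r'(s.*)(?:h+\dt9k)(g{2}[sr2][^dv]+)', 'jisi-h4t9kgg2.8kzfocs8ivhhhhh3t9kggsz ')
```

[('si-h4t9kgg2.8kzfocs8ivhhhh', 'ggsz ')]

This matches a literal 's', then zero or more of any character (captured); then one or more of a literal 'h', then a digit, then the literal 't9k' (non-capturing group); then exactly 2 of a literal 'g', then one of [sr2], then one or more of any character except [dv] (captured).
Scanning left to right: at [2:38] match 'si-h4t9kgg2.8kzfocs8ivhhhhh3t9kggsz ', groups = ('si-h4t9kgg2.8kzfocs8ivhhhh', 'ggsz ').
`findall` packs the 2 group values into a tuple for every match.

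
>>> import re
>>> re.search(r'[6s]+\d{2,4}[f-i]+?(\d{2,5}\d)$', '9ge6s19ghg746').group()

'6s19ghg746'

Pattern: one or more of one of [6s], then 2 to 4 of a digit, then one or more of a character in [f-i] (lazy); then 2 to 5 of a digit, then a digit (captured); then anchored at the end.
Unlike `match`, `search` isn't anchored — it looks for the pattern anywhere in the string.
The match spans [3:13] → '6s19ghg746'.
Captured: group 1 = '746'.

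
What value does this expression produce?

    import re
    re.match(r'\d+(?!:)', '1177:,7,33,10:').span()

(0, 3)

`match` is anchored at position 0; if the pattern doesn't fit there, it returns None.
The match spans [0:3] → '117'.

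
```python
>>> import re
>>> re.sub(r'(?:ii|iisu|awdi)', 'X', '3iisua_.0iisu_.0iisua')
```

'3Xsua_.0Xsu_.0Xsua'

The regex engine tests alternatives in the order written; an earlier branch that matches wins even if a later one would match more.
Matches: at [1:3] → 'ii'; at [9:11] → 'ii'; at [16:18] → 'ii'.
`sub` substitutes 'X' at each match site.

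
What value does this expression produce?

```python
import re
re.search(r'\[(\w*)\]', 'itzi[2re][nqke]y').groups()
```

`re.search` scans for the first position where the pattern succeeds.
The match spans [4:9] → '[2re]'.
Captured: group 1 = '2re'.

('2re',)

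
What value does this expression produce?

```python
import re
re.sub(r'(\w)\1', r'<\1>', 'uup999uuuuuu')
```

`\1` is not a pattern — it's the concrete string captured by group 1, re-applied verbatim.
Each match is replaced using the text its own group 1 captured.

'<u>p<9>9<u><u><u>'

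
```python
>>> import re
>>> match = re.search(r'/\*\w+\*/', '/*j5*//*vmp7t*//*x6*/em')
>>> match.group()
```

'/*j5*/'

The match spans [0:6] → '/*j5*/'.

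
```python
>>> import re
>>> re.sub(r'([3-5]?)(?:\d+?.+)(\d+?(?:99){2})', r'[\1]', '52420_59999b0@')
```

'[5]b0@'

The pattern matches optionally a character in [3-5] (captured); then one or more of a digit (lazy), then one or more of any character (non-capturing group); then one or more of a digit (lazy), then the literal '99' repeated 2 times (captured).
Matches: at [0:11] → '52420_59999'.
`\1` in the replacement pulls in group 1's text for each match.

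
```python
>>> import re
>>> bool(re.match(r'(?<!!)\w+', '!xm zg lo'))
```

False

The negative lookahead/lookbehind blocks any match where the forbidden context is present.
`match` is anchored at position 0; if the pattern doesn't fit there, it returns None.
Here the string doesn't start with a match, so the call returns None, and `bool(None)` is False.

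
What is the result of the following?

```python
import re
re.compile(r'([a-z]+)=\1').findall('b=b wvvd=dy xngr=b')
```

A backreference is literal: `\1` must see the identical characters the first group matched.
Because there's exactly one group, `findall` drops the full match and keeps group 1 from each hit.

['b', 'd']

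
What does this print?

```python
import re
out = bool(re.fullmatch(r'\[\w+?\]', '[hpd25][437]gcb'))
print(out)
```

False

`re.fullmatch` is like wrapping the pattern in `^…$` (in single-line mode).
Here there's no way to consume every character, so the call returns None, and `bool(None)` is False.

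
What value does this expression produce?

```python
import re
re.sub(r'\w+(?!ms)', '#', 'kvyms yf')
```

'# #'

The negative lookaround is zero-width — it rules out positions where the adjacent text would match, without consuming anything.
Every occurrence is swapped for '#'.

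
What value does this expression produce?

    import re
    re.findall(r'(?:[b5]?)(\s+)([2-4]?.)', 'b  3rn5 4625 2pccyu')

[('  ', '3r'), (' ', '46'), (' ', '2p')]

The pattern matches optionally one of [b5] (non-capturing group); then one or more of whitespace (captured); then optionally a character in [2-4], then any character (captured).
Walking the string: at [0:5] match 'b  3r', groups = ('  ', '3r'); at [6:10] match '5 46', groups = (' ', '46'); at [11:15] match '5 2p', groups = (' ', '2p').
`findall` packs the 2 group values into a tuple for every match.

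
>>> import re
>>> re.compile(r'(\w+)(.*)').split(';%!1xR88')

[';%!', '1xR88', '', '']

Because the pattern has a capturing group, `split` also inserts each captured text between the pieces.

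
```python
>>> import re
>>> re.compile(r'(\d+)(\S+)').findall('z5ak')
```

[('5', 'ak')]

This matches one or more of a digit (captured); then one or more of a non-whitespace character (captured).
Multiple groups make `findall` return tuples — one 2-tuple for the one match.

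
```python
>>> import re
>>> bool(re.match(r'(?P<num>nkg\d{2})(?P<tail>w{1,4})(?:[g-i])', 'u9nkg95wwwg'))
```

False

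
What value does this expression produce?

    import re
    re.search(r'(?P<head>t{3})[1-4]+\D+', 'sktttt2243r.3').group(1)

'ttt'

This matches exactly 3 of a literal 't' (captured as 'head'); then one or more of a character in [1-4], then one or more of a non-digit.
`re.search` scans for the first position where the pattern succeeds.
The match spans [3:12] → 'ttt2243r.'.
Captured: group 1 = 'ttt'.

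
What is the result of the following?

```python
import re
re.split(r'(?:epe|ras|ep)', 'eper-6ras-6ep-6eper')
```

Alternation tries branches left to right and keeps the first one that lets the overall match succeed at that position.
Matches to split on: at [0:3] → 'epe'; at [6:9] → 'ras'; at [11:13] → 'ep'; at [15:18] → 'epe'.
`split` removes every match and returns the 5 fragments in between.

['', 'r-6', '-6', '-6', 'r']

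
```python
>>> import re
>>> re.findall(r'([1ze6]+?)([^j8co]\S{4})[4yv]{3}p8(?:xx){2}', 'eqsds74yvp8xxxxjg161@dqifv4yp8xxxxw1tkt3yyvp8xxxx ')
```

This matches one or more of one of [1ze6] (lazy) (captured); then any character except [j8co], then exactly 4 of a non-whitespace character (captured); then exactly 3 of one of [4yv], then the literal 'p8', then the literal 'xx' repeated 2 times.
Walking the string: at [0:15] match 'eqsds74yvp8xxxx', groups = ('e', 'qsds7'); at [17:34] match '161@dqifv4yp8xxxx', groups = ('161', '@dqif').
2 groups means each result is a tuple of 2 captured strings — 2 here.

[('e', 'qsds7'), ('161', '@dqif')]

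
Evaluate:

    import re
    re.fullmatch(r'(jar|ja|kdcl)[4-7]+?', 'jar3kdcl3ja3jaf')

None

For `fullmatch`, every character of the input must be accounted for by the pattern.
Here there's no way to consume every character, so the call returns None.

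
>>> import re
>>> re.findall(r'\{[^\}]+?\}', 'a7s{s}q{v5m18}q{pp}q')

Scanning left to right: at [3:6] → '{s}'; at [7:14] → '{v5m18}'; at [15:19] → '{pp}'.
With no groups in the pattern, `findall` gives back each whole match — 3 here.

['{s}', '{v5m18}', '{pp}']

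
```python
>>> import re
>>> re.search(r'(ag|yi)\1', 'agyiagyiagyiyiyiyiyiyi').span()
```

(10, 14)

After group 1 captures some text, `\1` only succeeds where that same text appears again.
`search` walks the string left to right and returns the first match it finds.
The match spans [10:14] → 'yiyi'.
Captured: group 1 = 'yi'.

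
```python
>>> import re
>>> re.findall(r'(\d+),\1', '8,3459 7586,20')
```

[]

Because there's exactly one group, `findall` drops the full match and keeps group 1 from each hit.
Nothing in the string satisfies the pattern, so the list is empty.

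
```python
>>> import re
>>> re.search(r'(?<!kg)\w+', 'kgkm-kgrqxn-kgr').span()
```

(0, 4)

A negative assertion filters positions out without eating any characters.
`search` walks the string left to right and returns the first match it finds.
The match spans [0:4] → 'kgkm'.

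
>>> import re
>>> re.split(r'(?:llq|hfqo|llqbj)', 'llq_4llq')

['', '_4', '']

Matches to split on: at [0:3] → 'llq'; at [5:8] → 'llq'.
The string is cut at each match, leaving 3 pieces.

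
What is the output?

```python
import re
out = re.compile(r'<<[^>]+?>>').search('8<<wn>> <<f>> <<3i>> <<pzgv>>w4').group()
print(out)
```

The match spans [1:7] → '<<wn>>'.

<<wn>>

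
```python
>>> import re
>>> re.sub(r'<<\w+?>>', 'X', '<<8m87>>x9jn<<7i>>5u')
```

'Xx9jnX5u'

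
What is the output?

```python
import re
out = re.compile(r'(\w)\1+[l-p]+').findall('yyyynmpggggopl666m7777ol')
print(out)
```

['y', 'g', '6', '7']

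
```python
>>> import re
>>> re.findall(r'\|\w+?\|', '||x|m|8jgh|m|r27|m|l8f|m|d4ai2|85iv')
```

['|x|', '|8jgh|', '|r27|', '|l8f|', '|d4ai2|']

With no groups in the pattern, `findall` gives back each whole match — 5 here.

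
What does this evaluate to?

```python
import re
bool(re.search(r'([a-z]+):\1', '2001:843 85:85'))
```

False

`\1` has to match the exact text group 1 already captured.
`re.search` scans for the first position where the pattern succeeds.
Here the pattern never matches, so the call returns None, and `bool(None)` is False.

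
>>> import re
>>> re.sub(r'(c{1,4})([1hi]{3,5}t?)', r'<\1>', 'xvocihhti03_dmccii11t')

The replacement refers to a captured group, so each match is rewritten using its own captured text.

'xvo<c>i03_dm<cc>'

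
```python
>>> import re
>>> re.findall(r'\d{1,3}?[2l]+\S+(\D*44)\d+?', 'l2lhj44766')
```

One capturing group, so `findall` returns just the captured substring from the one match — 1 in all.

['44']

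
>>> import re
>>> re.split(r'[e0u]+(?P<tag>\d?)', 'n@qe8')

['n@q', '8', '']

Pattern: one or more of one of [e0u]; then optionally a digit (captured as 'tag').
Matches to split on: at [3:5] → 'e8'.
`re.split` interleaves the captured-group text with the surrounding fragments.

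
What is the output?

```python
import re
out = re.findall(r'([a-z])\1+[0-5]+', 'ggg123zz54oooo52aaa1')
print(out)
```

['g', 'z', 'o', 'a']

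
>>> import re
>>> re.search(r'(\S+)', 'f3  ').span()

This matches one or more of a non-whitespace character (captured).
`re.search` scans for the first position where the pattern succeeds.
The match spans [0:2] → 'f3'.
Captured: group 1 = 'f3'.

(0, 2)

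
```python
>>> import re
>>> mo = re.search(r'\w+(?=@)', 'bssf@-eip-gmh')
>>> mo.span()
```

(0, 4)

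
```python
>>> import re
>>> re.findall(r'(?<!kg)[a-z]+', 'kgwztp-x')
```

['kgwztp', 'x']

A negative assertion filters positions out without eating any characters.
Walking the string: at [0:6] → 'kgwztp'; at [7:8] → 'x'.
With no groups in the pattern, `findall` gives back each whole match — 2 here.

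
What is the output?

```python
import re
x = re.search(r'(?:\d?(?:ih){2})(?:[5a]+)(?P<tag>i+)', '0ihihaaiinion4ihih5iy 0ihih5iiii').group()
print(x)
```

0ihihaaii

Pattern: optionally a digit, then the literal 'ih' repeated 2 times (non-capturing group); then one or more of one of [5a] (non-capturing group); then one or more of a literal 'i' (captured as 'tag').
Unlike `match`, `search` isn't anchored — it looks for the pattern anywhere in the string.
The match spans [0:9] → '0ihihaaii'.
Captured: group 1 = 'ii'.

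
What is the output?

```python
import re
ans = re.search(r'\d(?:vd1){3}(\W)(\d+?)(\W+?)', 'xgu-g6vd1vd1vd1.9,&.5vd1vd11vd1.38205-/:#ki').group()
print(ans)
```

6vd1vd1vd1.9,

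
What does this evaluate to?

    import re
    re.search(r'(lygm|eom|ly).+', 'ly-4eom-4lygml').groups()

Unlike `match`, `search` isn't anchored — it looks for the pattern anywhere in the string.
The match spans [0:14] → 'ly-4eom-4lygml'.
Captured: group 1 = 'ly'.

('ly',)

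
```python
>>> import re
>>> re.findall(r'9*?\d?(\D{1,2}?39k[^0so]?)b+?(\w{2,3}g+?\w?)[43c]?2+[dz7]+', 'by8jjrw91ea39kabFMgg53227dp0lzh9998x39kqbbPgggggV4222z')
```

The pattern matches zero or more of the literal '9' (lazy), then optionally a digit; then 1 to 2 of a non-digit (lazy), then the literal '39k', then optionally any character except [0so] (captured); then one or more of a literal 'b' (lazy); then 2 to 3 of a word character, then one or more of a literal 'g' (lazy), then optionally a word character (captured); then optionally one of [43c], then one or more of a literal '2', then one or more of one of [dz7].
2 groups means each result is a tuple of 2 captured strings — 2 here.

[('ea39ka', 'FMgg5'), ('x39kq', 'bPgggggV')]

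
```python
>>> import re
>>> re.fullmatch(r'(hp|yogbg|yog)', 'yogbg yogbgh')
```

`re.fullmatch` requires the pattern to consume the entire string.
Here the string isn't matched end-to-end, so the call returns None.

None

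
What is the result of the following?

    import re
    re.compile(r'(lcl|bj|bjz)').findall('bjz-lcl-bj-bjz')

['bj', 'lcl', 'bj', 'bj']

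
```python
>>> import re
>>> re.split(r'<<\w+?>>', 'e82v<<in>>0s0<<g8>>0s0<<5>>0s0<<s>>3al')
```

`split` removes every match and returns the 5 fragments in between.

['e82v', '0s0', '0s0', '0s0', '3al']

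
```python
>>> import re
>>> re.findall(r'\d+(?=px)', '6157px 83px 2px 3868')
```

['6157', '83', '2']

The lookaround is zero-width — it requires the adjacent text to match without consuming it, so the asserted text isn't part of the match.
Matches: at [0:4] → '6157'; at [7:9] → '83'; at [12:13] → '2'.
With no groups in the pattern, `findall` gives back each whole match — 3 here.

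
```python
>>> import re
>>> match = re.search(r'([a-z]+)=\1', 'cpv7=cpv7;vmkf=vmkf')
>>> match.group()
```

'vmkf=vmkf'

The backreference `\1` re-matches whatever the first group consumed, character for character.
Unlike `match`, `search` isn't anchored — it looks for the pattern anywhere in the string.
The match spans [10:19] → 'vmkf=vmkf'.
Captured: group 1 = 'vmkf'.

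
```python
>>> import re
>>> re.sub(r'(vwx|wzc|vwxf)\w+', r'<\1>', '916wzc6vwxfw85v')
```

The replacement refers to a captured group, so each match is rewritten using its own captured text.

'916<wzc>'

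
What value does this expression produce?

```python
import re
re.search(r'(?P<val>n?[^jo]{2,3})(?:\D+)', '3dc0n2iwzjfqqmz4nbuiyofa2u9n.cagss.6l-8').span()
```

(0, 3)

The match spans [0:3] → '3dc'.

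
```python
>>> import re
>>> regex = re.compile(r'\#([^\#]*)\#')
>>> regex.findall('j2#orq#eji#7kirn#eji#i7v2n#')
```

Scanning left to right: at [2:7] match '#orq#', group 1 = 'orq'; at [10:17] match '#7kirn#', group 1 = '7kirn'; at [20:27] match '#i7v2n#', group 1 = 'i7v2n'.
`findall` collects group 1 from each match (3 total).

['orq', '7kirn', 'i7v2n']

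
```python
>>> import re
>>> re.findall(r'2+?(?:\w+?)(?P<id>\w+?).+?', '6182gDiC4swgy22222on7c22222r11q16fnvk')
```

This matches one or more of a literal '2' (lazy); then one or more of a word character (lazy) (non-capturing group); then one or more of a word character (lazy) (captured as 'id'); then one or more of any character (lazy).
Matches: at [3:7] match '2gDi', group 1 = 'D'; at [13:17] match '2222', group 1 = '2'; at [17:21] match '2on7', group 1 = 'n'; at [22:26] match '2222', group 1 = '2'; at [26:30] match '2r11', group 1 = '1'.
One capturing group, so `findall` returns just the captured substring from each match — 5 in all.

['D', '2', 'n', '2', '1']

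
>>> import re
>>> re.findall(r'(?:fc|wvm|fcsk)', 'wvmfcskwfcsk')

['wvm', 'fc', 'fc']

`|` is ordered: at each position the engine commits to the first alternative that works.
Walking the string: at [0:3] → 'wvm'; at [3:5] → 'fc'; at [8:10] → 'fc'.
Since nothing is captured, `findall` lists the 3 matched substrings directly.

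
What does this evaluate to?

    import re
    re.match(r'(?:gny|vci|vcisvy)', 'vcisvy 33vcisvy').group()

`|` is ordered: at each position the engine commits to the first alternative that works.
`match` is anchored at position 0; if the pattern doesn't fit there, it returns None.
The match spans [0:3] → 'vci'.

'vci'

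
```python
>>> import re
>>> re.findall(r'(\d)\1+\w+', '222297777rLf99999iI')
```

`\1` has to match the exact text group 1 already captured.
One capturing group, so `findall` returns just the captured substring from the one match — 1 in all.

['2']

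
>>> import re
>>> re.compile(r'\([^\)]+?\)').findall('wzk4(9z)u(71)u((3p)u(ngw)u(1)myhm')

Scanning left to right: at [4:8] → '(9z)'; at [9:13] → '(71)'; at [14:19] → '((3p)'; at [20:25] → '(ngw)'; at [26:29] → '(1)'.
With no groups in the pattern, `findall` gives back each whole match — 5 here.

['(9z)', '(71)', '((3p)', '(ngw)', '(1)']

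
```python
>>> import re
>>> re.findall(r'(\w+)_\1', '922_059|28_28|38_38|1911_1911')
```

['28', '38', '1911']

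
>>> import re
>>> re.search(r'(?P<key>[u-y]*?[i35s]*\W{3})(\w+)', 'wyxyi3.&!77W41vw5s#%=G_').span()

The match spans [0:18] → 'wyxyi3.&!77W41vw5s'.

(0, 18)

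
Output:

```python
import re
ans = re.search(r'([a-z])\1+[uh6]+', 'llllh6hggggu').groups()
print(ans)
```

('l',)

After group 1 captures some text, `\1` only succeeds where that same text appears again.
Unlike `match`, `search` isn't anchored — it looks for the pattern anywhere in the string.
The match spans [0:7] → 'llllh6h'.
Captured: group 1 = 'l'.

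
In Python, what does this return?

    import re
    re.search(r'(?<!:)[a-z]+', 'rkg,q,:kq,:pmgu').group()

'rkg'

`(?!…)`/`(?<!…)` only lets a position through if the neighbouring text does NOT match; no characters are consumed.
The match spans [0:3] → 'rkg'.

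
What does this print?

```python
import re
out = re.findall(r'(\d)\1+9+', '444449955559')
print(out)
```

['4', '5']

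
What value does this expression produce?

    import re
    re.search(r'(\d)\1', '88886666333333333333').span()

The backreference `\1` re-matches whatever the first group consumed, character for character.
`re.search` scans for the first position where the pattern succeeds.
The match spans [0:2] → '88'.
Captured: group 1 = '8'.

(0, 2)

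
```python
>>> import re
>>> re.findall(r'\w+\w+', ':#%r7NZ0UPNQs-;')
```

['r7NZ0UPNQs']

Since nothing is captured, `findall` lists the 1 matched substring directly.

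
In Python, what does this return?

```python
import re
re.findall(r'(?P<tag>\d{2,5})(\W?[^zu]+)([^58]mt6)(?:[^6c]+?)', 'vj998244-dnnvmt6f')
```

[('99824', '4-dnn', 'vmt6')]

This matches 2 to 5 of a digit (captured as 'tag'); then optionally a non-word character, then one or more of any character except [zu] (captured); then any character except [58], then the literal 'mt6' (captured); then one or more of any character except [6c] (lazy) (non-capturing group).
Matches: at [2:17] match '998244-dnnvmt6f', groups = ('99824', '4-dnn', 'vmt6').
`findall` packs the 3 group values into a tuple for every match.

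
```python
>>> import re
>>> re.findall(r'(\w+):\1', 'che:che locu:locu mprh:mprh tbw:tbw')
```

['che', 'locu', 'mprh', 'tbw']

`\1` is not a pattern — it's the concrete string captured by group 1, re-applied verbatim.
`findall` collects group 1 from each match (4 total).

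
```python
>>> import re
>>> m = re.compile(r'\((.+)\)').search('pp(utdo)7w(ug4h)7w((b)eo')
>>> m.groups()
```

('utdo)7w(ug4h)7w((b',)

`search` walks the string left to right and returns the first match it finds.
The match spans [2:22] → '(utdo)7w(ug4h)7w((b)'.
Captured: group 1 = 'utdo)7w(ug4h)7w((b'.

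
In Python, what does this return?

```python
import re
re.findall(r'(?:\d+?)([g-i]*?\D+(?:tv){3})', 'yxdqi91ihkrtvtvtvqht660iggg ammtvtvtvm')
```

['ihkrtvtvtv', 'iggg ammtvtvtv']

`findall` collects group 1 from each match (2 total).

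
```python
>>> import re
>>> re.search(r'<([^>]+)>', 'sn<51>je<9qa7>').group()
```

`search` walks the string left to right and returns the first match it finds.
The match spans [2:6] → '<51>'.
Captured: group 1 = '51'.

'<51>'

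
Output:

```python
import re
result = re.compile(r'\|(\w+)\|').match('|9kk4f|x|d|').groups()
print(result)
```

The match spans [0:7] → '|9kk4f|'.
Captured: group 1 = '9kk4f'.

('9kk4f',)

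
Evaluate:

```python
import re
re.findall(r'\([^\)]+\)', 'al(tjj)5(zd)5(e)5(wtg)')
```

Matches: at [2:7] → '(tjj)'; at [8:12] → '(zd)'; at [13:16] → '(e)'; at [17:22] → '(wtg)'.
Since nothing is captured, `findall` lists the 4 matched substrings directly.

['(tjj)', '(zd)', '(e)', '(wtg)']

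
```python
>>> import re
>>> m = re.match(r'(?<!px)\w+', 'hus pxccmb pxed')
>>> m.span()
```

(0, 3)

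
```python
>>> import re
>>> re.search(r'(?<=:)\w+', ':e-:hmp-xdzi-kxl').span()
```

(1, 2)

Because the assertion is zero-width, the text it checks is not consumed and won't appear in the result.
`re.search` tries every starting position until one works.
The match spans [1:2] → 'e'.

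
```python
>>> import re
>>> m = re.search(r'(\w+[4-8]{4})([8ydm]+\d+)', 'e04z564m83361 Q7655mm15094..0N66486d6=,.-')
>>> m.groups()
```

('Q7655', 'mm15094')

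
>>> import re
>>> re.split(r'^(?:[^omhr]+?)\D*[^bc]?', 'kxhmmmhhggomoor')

['', '']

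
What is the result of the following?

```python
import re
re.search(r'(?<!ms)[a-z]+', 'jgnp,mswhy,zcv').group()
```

Because the assertion is negative and zero-width, positions next to the forbidden text are skipped.
`re.search` tries every starting position until one works.
The match spans [0:4] → 'jgnp'.

'jgnp'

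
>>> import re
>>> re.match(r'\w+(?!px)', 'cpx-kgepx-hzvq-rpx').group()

`match` is anchored at position 0; if the pattern doesn't fit there, it returns None.
The match spans [0:3] → 'cpx'.

'cpx'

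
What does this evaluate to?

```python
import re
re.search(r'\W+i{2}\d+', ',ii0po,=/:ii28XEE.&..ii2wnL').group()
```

',ii0'

This matches one or more of a non-word character; then exactly 2 of the literal 'i', then one or more of a digit.
`search` walks the string left to right and returns the first match it finds.
The match spans [0:4] → ',ii0'.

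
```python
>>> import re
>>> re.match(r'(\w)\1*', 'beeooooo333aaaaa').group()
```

'b'

`re.match` only tries the pattern at the start of the string.
The match spans [0:1] → 'b'.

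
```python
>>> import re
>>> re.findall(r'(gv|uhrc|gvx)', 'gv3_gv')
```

['gv', 'gv']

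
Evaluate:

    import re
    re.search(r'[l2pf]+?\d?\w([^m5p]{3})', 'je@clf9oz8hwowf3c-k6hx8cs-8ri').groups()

('9oz',)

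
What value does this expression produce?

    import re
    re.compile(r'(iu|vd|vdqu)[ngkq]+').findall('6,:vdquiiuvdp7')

['vd']

Scanning left to right: at [3:6] match 'vdq', group 1 = 'vd'.
With a single group, `findall` returns only what that group captured — 1 item.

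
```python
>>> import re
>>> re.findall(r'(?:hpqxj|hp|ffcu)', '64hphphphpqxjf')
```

['hp', 'hp', 'hp', 'hpqxj']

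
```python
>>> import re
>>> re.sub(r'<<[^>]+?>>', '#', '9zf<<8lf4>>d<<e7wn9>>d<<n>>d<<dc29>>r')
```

'9zf#d#d#d#r'

Matches: at [3:11] → '<<8lf4>>'; at [12:21] → '<<e7wn9>>'; at [22:27] → '<<n>>'; at [28:36] → '<<dc29>>'.
Each match is replaced by '#'.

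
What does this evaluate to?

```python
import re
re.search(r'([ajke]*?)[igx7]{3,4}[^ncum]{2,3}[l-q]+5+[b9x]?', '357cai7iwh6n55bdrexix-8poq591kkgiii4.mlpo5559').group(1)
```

'a'

Pattern: zero or more of one of [ajke] (lazy) (captured); then 3 to 4 of one of [igx7], then 2 to 3 of any character except [ncum], then one or more of a character in [l-q]; then one or more of a literal '5', then optionally one of [b9x].
Unlike `match`, `search` isn't anchored — it looks for the pattern anywhere in the string.
The match spans [4:15] → 'ai7iwh6n55b'.
Captured: group 1 = 'a'.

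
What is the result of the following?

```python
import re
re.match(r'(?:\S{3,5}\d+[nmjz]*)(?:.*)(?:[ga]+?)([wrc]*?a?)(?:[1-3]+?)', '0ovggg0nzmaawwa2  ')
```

None

The pattern matches 3 to 5 of a non-whitespace character, then one or more of a digit, then zero or more of one of [nmjz] (non-capturing group); then zero or more of any character (non-capturing group); then one or more of one of [ga] (lazy) (non-capturing group); then zero or more of one of [wrc] (lazy), then optionally the literal 'a' (captured); then one or more of a character in [1-3] (lazy) (non-capturing group).
`re.match` only tries the pattern at the start of the string.
Here the pattern fails at index 0, so the call returns None.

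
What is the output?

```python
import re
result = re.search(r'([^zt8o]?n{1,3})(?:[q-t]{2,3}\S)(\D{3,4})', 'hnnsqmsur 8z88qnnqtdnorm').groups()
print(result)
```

The match spans [0:10] → 'hnnsqmsur '.
Captured: group 1 = 'hnn', group 2 = 'sur '.

('hnn', 'sur ')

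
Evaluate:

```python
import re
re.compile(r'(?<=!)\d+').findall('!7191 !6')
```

Because the assertion is zero-width, the text it checks is not consumed and won't appear in the result.
Walking the string: at [1:5] → '7191'; at [7:8] → '6'.
Since nothing is captured, `findall` lists the 2 matched substrings directly.

['7191', '6']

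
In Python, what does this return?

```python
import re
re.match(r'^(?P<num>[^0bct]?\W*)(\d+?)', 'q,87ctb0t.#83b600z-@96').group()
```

'q,8'

The pattern matches anchored at the start of the string; then optionally any character except [0bct], then zero or more of a non-word character (captured as 'num'); then one or more of a digit (lazy) (captured).
`re.match` only tries the pattern at the start of the string.
The match spans [0:3] → 'q,8'.
Captured: group 1 = 'q,', group 2 = '8'.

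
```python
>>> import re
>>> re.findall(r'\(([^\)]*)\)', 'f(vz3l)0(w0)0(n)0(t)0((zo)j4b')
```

['vz3l', 'w0', 'n', 't', '(zo']

Scanning left to right: at [1:7] match '(vz3l)', group 1 = 'vz3l'; at [8:12] match '(w0)', group 1 = 'w0'; at [13:16] match '(n)', group 1 = 'n'; at [17:20] match '(t)', group 1 = 't'; at [21:26] match '((zo)', group 1 = '(zo'.
`findall` collects group 1 from each match (5 total).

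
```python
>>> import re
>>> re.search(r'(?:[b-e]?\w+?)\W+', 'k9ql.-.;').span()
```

The pattern matches optionally a character in [b-e], then one or more of a word character (lazy) (non-capturing group); then one or more of a non-word character.
Unlike `match`, `search` isn't anchored — it looks for the pattern anywhere in the string.
The match spans [0:8] → 'k9ql.-.;'.

(0, 8)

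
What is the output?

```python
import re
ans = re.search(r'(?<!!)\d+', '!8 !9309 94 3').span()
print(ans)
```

Because the assertion is negative and zero-width, positions next to the forbidden text are skipped.
`re.search` scans for the first position where the pattern succeeds.
The match spans [5:8] → '309'.

(5, 8)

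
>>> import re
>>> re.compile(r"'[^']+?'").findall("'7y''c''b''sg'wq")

Walking the string: at [0:4] → "'7y'"; at [4:7] → "'c'"; at [7:10] → "'b'"; at [10:14] → "'sg'".
`findall` yields the raw match text (4 of them) because the pattern has no groups.

["'7y'", "'c'", "'b'", "'sg'"]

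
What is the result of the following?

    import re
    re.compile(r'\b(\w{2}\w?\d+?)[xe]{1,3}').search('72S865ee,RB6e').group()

This matches a word boundary (`\b`, zero-width); then exactly 2 of a word character, then optionally a word character, then one or more of a digit (lazy) (captured); then 1 to 3 of one of [xe].
The match spans [0:8] → '72S865ee'.

'72S865ee'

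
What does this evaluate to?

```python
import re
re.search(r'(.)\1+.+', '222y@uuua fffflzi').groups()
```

('2',)

The match spans [0:17] → '222y@uuua fffflzi'.
Captured: group 1 = '2'.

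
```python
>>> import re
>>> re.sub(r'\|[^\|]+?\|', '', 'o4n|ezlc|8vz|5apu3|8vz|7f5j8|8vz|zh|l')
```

'o4n8vz8vz8vzl'

Matches: at [3:9] → '|ezlc|'; at [12:19] → '|5apu3|'; at [22:29] → '|7f5j8|'; at [32:36] → '|zh|'.
Each match is replaced by ''.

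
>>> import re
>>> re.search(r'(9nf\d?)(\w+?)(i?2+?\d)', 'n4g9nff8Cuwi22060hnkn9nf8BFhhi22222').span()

The pattern matches the literal '9nf', then optionally a digit (captured); then one or more of a word character (lazy) (captured); then optionally a literal 'i', then one or more of the literal '2' (lazy), then a digit (captured).
`re.search` scans for the first position where the pattern succeeds.
The match spans [3:14] → '9nff8Cuwi22'.
Captured: group 1 = '9nf', group 2 = 'f8Cuw', group 3 = 'i22'.

(3, 14)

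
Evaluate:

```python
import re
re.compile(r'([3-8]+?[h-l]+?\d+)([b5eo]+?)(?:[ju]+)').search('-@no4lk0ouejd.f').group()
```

The pattern matches one or more of a character in [3-8] (lazy), then one or more of a character in [h-l] (lazy), then one or more of a digit (captured); then one or more of one of [b5eo] (lazy) (captured); then one or more of one of [ju] (non-capturing group).
`re.search` tries every starting position until one works.
The match spans [4:10] → '4lk0ou'.
Captured: group 1 = '4lk0', group 2 = 'o'.

'4lk0ou'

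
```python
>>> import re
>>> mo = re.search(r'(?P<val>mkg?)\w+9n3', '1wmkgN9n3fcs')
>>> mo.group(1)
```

The match spans [2:9] → 'mkgN9n3'.
Captured: group 1 = 'mkg'.

'mkg'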